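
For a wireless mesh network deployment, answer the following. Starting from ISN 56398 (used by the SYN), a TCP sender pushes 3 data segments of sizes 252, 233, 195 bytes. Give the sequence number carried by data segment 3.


The SYN occupies sequence number ISN = 56398, so the first data byte is ISN + 1 = 56399.
SEQ of data segment i = (ISN + 1) + sum of payload sizes of segments 1..i-1.
Segment 1: SEQ = 56399, payload = 252 bytes
Segment 2: SEQ = 56651, payload = 233 bytes
Segment 3: SEQ = 56884, payload = 195 bytes
SEQ of segment 3 = 56399 + 252 + 233 = 56884

56884


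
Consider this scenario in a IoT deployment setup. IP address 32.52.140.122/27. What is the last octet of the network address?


Given: IP = 32.52.140.122, prefix = /27
Subnet mask = 255.255.255.224
Last octet of IP: 122
Last octet of mask: 224
Network last octet = 122 AND 224 = 96

96


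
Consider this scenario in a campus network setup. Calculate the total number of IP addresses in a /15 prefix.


Given: CIDR prefix /15
Host bits = 32 - 15 = 17
Total addresses = 2^17 = 131072

131072


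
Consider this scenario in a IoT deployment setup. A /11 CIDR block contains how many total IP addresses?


Given: CIDR prefix /11
Host bits = 32 - 11 = 21
Total addresses = 2^21 = 2097152

2097152


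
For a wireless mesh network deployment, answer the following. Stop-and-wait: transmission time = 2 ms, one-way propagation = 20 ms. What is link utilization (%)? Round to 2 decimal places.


Given: Ttrans = 2 ms, Tprop = 20 ms
RTT = 2 * Tprop = 2 * 20 = 40 ms
U = Ttrans / (Ttrans + RTT)
U = 2 / (2 + 40)
U = 2 / 42 = 0.047619
U% = 4.76%

4.76


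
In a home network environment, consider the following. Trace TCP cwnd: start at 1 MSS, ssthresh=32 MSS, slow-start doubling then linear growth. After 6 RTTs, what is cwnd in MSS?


RTT 0: cwnd = 1 MSS (initial)
RTT 1: cwnd = 2 MSS (slow start, doubled)
RTT 2: cwnd = 4 MSS (slow start, doubled)
RTT 3: cwnd = 8 MSS (slow start, doubled)
RTT 4: cwnd = 16 MSS (slow start, doubled)
RTT 5: cwnd = 32 MSS (slow start, doubled)
RTT 6: cwnd = 33 MSS (congestion avoidance, +1)

33


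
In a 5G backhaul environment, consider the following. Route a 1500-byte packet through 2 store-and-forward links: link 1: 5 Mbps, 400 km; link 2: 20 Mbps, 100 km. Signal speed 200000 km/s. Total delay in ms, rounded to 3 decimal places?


Packet = 1500 bytes = 12000 bits. Store-and-forward: sum (t_trans + t_prop) per link.
Link 1: t_trans = 12000/(5*10^6) s = 2.4000 ms; t_prop = 400/200000 s = 2.0000 ms; subtotal = 4.4000 ms
Link 2: t_trans = 12000/(20*10^6) s = 0.6000 ms; t_prop = 100/200000 s = 0.5000 ms; subtotal = 1.1000 ms
End-to-end = 4.4000 + 1.1000 = 5.5000 ms -> 5.500 ms (3 dp)

5.500


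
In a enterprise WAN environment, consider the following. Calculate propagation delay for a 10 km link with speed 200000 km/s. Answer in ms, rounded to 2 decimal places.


Given: distance = 10 km, speed = 200000 km/s
Delay = distance / speed = 10 / 200000 seconds
Delay in ms = 10 * 1000 / 200000
Delay = 0.0500 ms
Rounded to 2 dp = 0.05 ms

0.05


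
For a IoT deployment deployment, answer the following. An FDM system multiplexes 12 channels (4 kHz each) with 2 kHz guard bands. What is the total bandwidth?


Given: 12 channels, 4 kHz each, guard = 2 kHz
Channel bandwidth = 12 * 4 = 48 kHz
Guard bands = 11 gaps * 2 kHz = 22 kHz
Total = 48 + 22 = 70 kHz

70


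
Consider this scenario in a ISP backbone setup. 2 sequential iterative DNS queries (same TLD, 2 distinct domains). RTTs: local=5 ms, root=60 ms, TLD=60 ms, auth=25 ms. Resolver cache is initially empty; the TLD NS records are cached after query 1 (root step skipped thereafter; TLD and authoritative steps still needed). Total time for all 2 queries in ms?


Lookup 1 (cold cache): local + root + TLD + auth = 5 + 60 + 60 + 25 = 150 ms
Lookups 2..2 (TLD NS cached -> skip root; new domain -> still ask TLD and auth): local + TLD + auth = 5 + 60 + 25 = 90 ms each
Remaining 1 lookups: 1 * 90 = 90 ms
Total = 150 + 90 = 240 ms

240


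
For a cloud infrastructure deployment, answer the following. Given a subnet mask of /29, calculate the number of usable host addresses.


Given: subnet mask /29
Host bits = 32 - 29 = 3
Total addresses = 2^3 = 8
Usable hosts = 8 - 2 (network + broadcast) = 6

6


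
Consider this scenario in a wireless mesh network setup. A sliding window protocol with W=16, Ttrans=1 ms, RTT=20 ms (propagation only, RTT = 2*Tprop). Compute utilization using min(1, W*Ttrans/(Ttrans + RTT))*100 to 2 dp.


Given: W = 16, Ttrans = 1 ms, RTT = 20 ms (= 2 * Tprop, Tprop = 10 ms)
Cycle time = Ttrans + RTT = 1 + 20 = 21 ms (first packet sent until its ACK returns)
W * Ttrans = 16 * 1 = 16 ms of sending per cycle
W * Ttrans / (Ttrans + RTT) = 16 / 21 = 0.761905
U = min(1, 0.761905) = 0.761905
U% = 76.19%

76.19


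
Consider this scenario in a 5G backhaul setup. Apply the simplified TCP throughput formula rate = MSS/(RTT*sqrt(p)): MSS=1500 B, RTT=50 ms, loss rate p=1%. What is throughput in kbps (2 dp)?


Given: MSS = 1500 bytes, RTT = 50 ms, loss = 1%
RTT in seconds = 50 / 1000 = 0.05
Loss rate = 1% = 0.01
sqrt(loss) = sqrt(0.01) = 0.1
Throughput (bytes/s) = 1500 / (0.05 * 0.1) = 300000.0000
Throughput (kbps) = 300000.0000 * 8 / 1000 = 2400.000000 -> 2400.00 kbps (2 dp)

2400.00


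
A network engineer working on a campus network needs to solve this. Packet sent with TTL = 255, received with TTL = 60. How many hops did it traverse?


Given: initial TTL = 255, received TTL = 60
Hops = initial TTL - received TTL
Hops = 255 - 60 = 195

195


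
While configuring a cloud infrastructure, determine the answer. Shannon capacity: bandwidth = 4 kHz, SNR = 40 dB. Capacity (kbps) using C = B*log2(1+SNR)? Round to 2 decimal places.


Given: B = 4 kHz, SNR = 40 dB
SNR linear = 10^(40/10) = 10000
1 + SNR = 10001
log2(10001) = 13.2878566418
C = 4 * 1000 * 13.2878566418 = 53151.4266 bps
C = 53.151427 kbps -> 53.15 kbps (2 dp)

53.15


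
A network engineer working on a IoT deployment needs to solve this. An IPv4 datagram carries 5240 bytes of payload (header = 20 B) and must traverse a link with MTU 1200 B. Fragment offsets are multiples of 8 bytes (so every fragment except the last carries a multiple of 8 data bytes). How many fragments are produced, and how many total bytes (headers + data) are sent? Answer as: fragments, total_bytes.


Max data per non-final fragment = floor((MTU - header)/8)*8 = floor((1200 - 20)/8)*8 = floor(1180/8)*8 = 1176 B
Final fragment needs no 8-byte alignment: it can carry up to MTU - header = 1180 B
Non-final fragments needed = ceil((payload - 1180) / 1176) = ceil(4060/1176) = ceil(3.4524) = 4
Number of fragments = 4 + 1 = 5
Fragment sizes (data): 4 * 1176 B + 536 B (last, 536 <= 1180 OK)
Total bytes sent = payload + n_frags * header = 5240 + 5*20 = 5240 + 100 = 5340 B

5, 5340


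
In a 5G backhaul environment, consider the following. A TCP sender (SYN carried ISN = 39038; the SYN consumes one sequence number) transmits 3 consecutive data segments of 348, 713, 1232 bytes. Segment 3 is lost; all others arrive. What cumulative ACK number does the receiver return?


SYN uses sequence number 39038; first data byte = ISN + 1 = 39039.
Segment 1: SEQ = 39039, len = 348 B, covers [39039, 39386]
Segment 2: SEQ = 39387, len = 713 B, covers [39387, 40099]
Segment 3: SEQ = 40100, len = 1232 B, covers [40100, 41331] [LOST]
In-order data received: bytes [39039, 40099] (segments 1..2).
Segment 3 missing -> gap begins at byte 40100.
Cumulative ACK = next expected in-order byte = 39039 + 348 + 713 = 40100

40100


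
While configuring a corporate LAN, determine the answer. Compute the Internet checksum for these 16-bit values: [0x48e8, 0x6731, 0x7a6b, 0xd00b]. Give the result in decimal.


Given words: [0x48e8, 0x6731, 0x7a6b, 0xd00b]
Step 1: Sum all words
Raw sum = 18664 + 26417 + 31339 + 53259 = 129679
Step 2: Fold carry: (64143 + 1) = 64144
One's complement = ~64144 & 0xFFFF = 1391

1391


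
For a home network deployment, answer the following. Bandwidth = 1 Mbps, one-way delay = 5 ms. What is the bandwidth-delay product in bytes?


Given: bandwidth = 1 Mbps, delay = 5 ms
BDP in bits = 1 * 10^6 * 5 / 1000
BDP in bits = 5000
BDP in bytes = 5000 / 8 = 625

625


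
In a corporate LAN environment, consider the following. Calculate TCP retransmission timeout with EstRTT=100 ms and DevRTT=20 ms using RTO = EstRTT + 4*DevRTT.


Given: EstRTT = 100 ms, DevRTT = 20 ms
Timeout = EstRTT + 4 * DevRTT
4 * DevRTT = 4 * 20 = 80
Timeout = 100 + 80 = 180 ms

180


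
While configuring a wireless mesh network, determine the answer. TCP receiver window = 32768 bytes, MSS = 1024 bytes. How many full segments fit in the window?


Given: RWND = 32768 bytes, MSS = 1024 bytes
Full segments = floor(RWND / MSS)
Full segments = floor(32768 / 1024)
Full segments = floor(32.0) = 32

32


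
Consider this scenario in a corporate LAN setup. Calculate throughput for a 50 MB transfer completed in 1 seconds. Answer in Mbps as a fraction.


Given: file = 50 MB, time = 1 s
File in Mb = 50 * 8 = 400 Mb
Throughput = 400 / 1 Mbps
Throughput = 400 Mbps

400


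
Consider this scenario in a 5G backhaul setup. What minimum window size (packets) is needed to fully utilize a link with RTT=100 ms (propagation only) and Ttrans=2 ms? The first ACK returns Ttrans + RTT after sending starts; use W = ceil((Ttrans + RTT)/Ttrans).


Given: Ttrans = 2 ms, RTT = 100 ms (= 2 * Tprop, Tprop = 50 ms)
Time until first ACK returns = Ttrans + RTT = 2 + 100 = 102 ms
Need W * Ttrans >= Ttrans + RTT  ->  W >= (Ttrans + RTT) / Ttrans
(Ttrans + RTT) / Ttrans = 102 / 2 = 51
W_min = ceil(51) = 51

51


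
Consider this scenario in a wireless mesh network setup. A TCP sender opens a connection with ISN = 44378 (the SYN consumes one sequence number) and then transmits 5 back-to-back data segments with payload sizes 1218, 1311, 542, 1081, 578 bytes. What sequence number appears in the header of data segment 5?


The SYN occupies sequence number ISN = 44378, so the first data byte is ISN + 1 = 44379.
SEQ of data segment i = (ISN + 1) + sum of payload sizes of segments 1..i-1.
Segment 1: SEQ = 44379, payload = 1218 bytes
Segment 2: SEQ = 45597, payload = 1311 bytes
Segment 3: SEQ = 46908, payload = 542 bytes
Segment 4: SEQ = 47450, payload = 1081 bytes
Segment 5: SEQ = 48531, payload = 578 bytes
SEQ of segment 5 = 44379 + 1218 + 1311 + 542 + 1081 = 48531

48531


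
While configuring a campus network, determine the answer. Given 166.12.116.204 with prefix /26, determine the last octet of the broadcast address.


Given: IP = 166.12.116.204, prefix = /26
Host bits = 32 - 26 = 6
Network last octet = 204 AND mask = 192
Host part size = 2^6 - 1 = 63
Broadcast last octet = 192 OR 63 = 255

255


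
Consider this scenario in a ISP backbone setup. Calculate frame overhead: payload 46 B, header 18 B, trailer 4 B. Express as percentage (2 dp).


Given: payload = 46 B, header = 18 B, trailer = 4 B
Overhead bytes = header + trailer = 18 + 4 = 22
Total frame = payload + overhead = 46 + 22 = 68
Overhead % = 22 / 68 * 100 = 32.3529% -> 32.35% (2 dp)

32.35


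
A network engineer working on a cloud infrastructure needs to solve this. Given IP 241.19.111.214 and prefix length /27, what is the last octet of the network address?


Given: IP = 241.19.111.214, prefix = /27
Subnet mask = 255.255.255.224
Last octet of IP: 214
Last octet of mask: 224
Network last octet = 214 AND 224 = 192

192


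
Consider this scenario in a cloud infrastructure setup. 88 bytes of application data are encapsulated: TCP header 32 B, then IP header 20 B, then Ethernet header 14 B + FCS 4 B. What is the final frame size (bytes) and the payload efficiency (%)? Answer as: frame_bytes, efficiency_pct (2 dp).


TCP segment = 88 + 32 = 120 B
IP packet = 120 + 20 = 140 B
Ethernet frame = 140 + 14 + 4 = 158 B
Efficiency = app / frame = 88 / 158 = 0.556962 = 55.6962% -> 55.70% (2 dp)

158, 55.70


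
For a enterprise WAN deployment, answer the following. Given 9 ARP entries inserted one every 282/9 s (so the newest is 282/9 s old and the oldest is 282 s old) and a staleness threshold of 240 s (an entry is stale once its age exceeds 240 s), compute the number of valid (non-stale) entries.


Ages are k * 282/9 s for k = 1..9 (spacing = 31.3333 s).
Entry k is valid iff k * 282/9 <= 240 iff k <= 9 * 240 / 282 = 7.6596
n_valid = floor(7.6596) = 7
(n_stale = 9 - 7 = 2)

7


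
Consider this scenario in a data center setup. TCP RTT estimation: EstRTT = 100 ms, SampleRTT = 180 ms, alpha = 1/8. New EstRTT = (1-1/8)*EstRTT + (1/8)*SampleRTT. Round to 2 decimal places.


Given: EstRTT = 100 ms, SampleRTT = 180 ms, alpha = 1/8
New EstRTT = (1 - alpha) * EstRTT + alpha * SampleRTT
(7/8) * 100 = 87.5
(1/8) * 180 = 22.5
New EstRTT = 87.5 + 22.5 = 110 ms -> 110.00 ms (2 dp)

110.00


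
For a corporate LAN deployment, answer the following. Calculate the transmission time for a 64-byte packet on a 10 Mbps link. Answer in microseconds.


Given: packet = 64 bytes, bandwidth = 10 Mbps
Packet in bits = 64 * 8 = 512 bits
Bandwidth = 10 * 10^6 = 10000000 bps
Time = 512 / 10000000 seconds
Time in us = 512 * 10^6 / 10000000 = 51.2

51.2


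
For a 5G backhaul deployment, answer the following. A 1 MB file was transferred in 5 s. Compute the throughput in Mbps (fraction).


Given: file = 1 MB, time = 5 s
File in Mb = 1 * 8 = 8 Mb
Throughput = 8 / 5 Mbps
Throughput = 8/5 Mbps

8/5


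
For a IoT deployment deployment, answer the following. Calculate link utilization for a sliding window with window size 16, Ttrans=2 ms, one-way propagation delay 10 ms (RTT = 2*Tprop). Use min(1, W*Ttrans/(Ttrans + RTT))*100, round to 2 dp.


Given: W = 16, Ttrans = 2 ms, RTT = 20 ms (= 2 * Tprop, Tprop = 10 ms)
Cycle time = Ttrans + RTT = 2 + 20 = 22 ms (first packet sent until its ACK returns)
W * Ttrans = 16 * 2 = 32 ms of sending per cycle
W * Ttrans / (Ttrans + RTT) = 32 / 22 = 1.454545
U = min(1, 1.454545) = 1.000000
U% = 100.00%

100.00


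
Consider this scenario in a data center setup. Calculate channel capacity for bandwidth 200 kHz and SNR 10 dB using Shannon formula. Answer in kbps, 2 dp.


Given: B = 200 kHz, SNR = 10 dB
SNR linear = 10^(10/10) = 10
1 + SNR = 11
log2(11) = 3.4594316186
C = 200 * 1000 * 3.4594316186 = 691886.3237 bps
C = 691.886324 kbps -> 691.89 kbps (2 dp)

691.89


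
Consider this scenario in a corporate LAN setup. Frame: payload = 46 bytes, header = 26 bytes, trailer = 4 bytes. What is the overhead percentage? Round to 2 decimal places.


Given: payload = 46 B, header = 26 B, trailer = 4 B
Overhead bytes = header + trailer = 26 + 4 = 30
Total frame = payload + overhead = 46 + 30 = 76
Overhead % = 30 / 76 * 100 = 39.4737% -> 39.47% (2 dp)

39.47


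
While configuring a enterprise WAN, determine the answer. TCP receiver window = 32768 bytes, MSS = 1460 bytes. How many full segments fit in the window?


Given: RWND = 32768 bytes, MSS = 1460 bytes
Full segments = floor(RWND / MSS)
Full segments = floor(32768 / 1460)
Full segments = floor(22.4438) = 22

22


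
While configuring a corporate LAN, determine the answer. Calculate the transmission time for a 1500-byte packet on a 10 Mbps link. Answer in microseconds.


Given: packet = 1500 bytes, bandwidth = 10 Mbps
Packet in bits = 1500 * 8 = 12000 bits
Bandwidth = 10 * 10^6 = 10000000 bps
Time = 12000 / 10000000 seconds
Time in us = 12000 * 10^6 / 10000000 = 1200

1200


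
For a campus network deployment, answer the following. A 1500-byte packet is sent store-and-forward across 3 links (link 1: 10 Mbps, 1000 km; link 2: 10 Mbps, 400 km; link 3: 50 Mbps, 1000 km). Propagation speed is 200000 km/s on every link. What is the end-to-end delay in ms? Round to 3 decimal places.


Packet = 1500 bytes = 12000 bits. Store-and-forward: sum (t_trans + t_prop) per link.
Link 1: t_trans = 12000/(10*10^6) s = 1.2000 ms; t_prop = 1000/200000 s = 5.0000 ms; subtotal = 6.2000 ms
Link 2: t_trans = 12000/(10*10^6) s = 1.2000 ms; t_prop = 400/200000 s = 2.0000 ms; subtotal = 3.2000 ms
Link 3: t_trans = 12000/(50*10^6) s = 0.2400 ms; t_prop = 1000/200000 s = 5.0000 ms; subtotal = 5.2400 ms
End-to-end = 6.2000 + 3.2000 + 5.2400 = 14.6400 ms -> 14.640 ms (3 dp)

14.640


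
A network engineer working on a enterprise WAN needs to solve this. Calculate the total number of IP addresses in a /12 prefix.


Given: CIDR prefix /12
Host bits = 32 - 12 = 20
Total addresses = 2^20 = 1048576

1048576


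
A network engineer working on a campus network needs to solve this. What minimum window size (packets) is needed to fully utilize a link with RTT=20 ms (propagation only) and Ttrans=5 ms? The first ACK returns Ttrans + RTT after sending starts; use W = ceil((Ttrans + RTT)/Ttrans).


Given: Ttrans = 5 ms, RTT = 20 ms (= 2 * Tprop, Tprop = 10 ms)
Time until first ACK returns = Ttrans + RTT = 5 + 20 = 25 ms
Need W * Ttrans >= Ttrans + RTT  ->  W >= (Ttrans + RTT) / Ttrans
(Ttrans + RTT) / Ttrans = 25 / 5 = 5
W_min = ceil(5) = 5

5


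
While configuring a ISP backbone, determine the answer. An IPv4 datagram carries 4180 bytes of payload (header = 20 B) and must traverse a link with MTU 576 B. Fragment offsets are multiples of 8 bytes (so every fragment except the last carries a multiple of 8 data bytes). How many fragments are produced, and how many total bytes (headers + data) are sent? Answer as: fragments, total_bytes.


Max data per non-final fragment = floor((MTU - header)/8)*8 = floor((576 - 20)/8)*8 = floor(556/8)*8 = 552 B
Final fragment needs no 8-byte alignment: it can carry up to MTU - header = 556 B
Non-final fragments needed = ceil((payload - 556) / 552) = ceil(3624/552) = ceil(6.5652) = 7
Number of fragments = 7 + 1 = 8
Fragment sizes (data): 7 * 552 B + 316 B (last, 316 <= 556 OK)
Total bytes sent = payload + n_frags * header = 4180 + 8*20 = 4180 + 160 = 4340 B

8, 4340


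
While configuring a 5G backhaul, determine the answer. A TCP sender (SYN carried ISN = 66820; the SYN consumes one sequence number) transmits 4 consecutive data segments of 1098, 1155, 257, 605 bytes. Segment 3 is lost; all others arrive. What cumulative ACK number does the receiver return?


SYN uses sequence number 66820; first data byte = ISN + 1 = 66821.
Segment 1: SEQ = 66821, len = 1098 B, covers [66821, 67918]
Segment 2: SEQ = 67919, len = 1155 B, covers [67919, 69073]
Segment 3: SEQ = 69074, len = 257 B, covers [69074, 69330] [LOST]
Segment 4: SEQ = 69331, len = 605 B, covers [69331, 69935]
In-order data received: bytes [66821, 69073] (segments 1..2).
Segment 3 missing -> gap begins at byte 69074; later segments buffered out of order.
Cumulative ACK = next expected in-order byte = 66821 + 1098 + 1155 = 69074

69074


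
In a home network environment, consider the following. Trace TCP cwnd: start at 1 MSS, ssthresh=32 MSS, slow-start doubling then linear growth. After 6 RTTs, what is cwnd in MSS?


RTT 0: cwnd = 1 MSS (initial)
RTT 1: cwnd = 2 MSS (slow start, doubled)
RTT 2: cwnd = 4 MSS (slow start, doubled)
RTT 3: cwnd = 8 MSS (slow start, doubled)
RTT 4: cwnd = 16 MSS (slow start, doubled)
RTT 5: cwnd = 32 MSS (slow start, doubled)
RTT 6: cwnd = 33 MSS (congestion avoidance, +1)

33


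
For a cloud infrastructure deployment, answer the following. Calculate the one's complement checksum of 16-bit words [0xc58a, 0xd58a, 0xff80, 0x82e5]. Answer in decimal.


Given words: [0xc58a, 0xd58a, 0xff80, 0x82e5]
Step 1: Sum all words
Raw sum = 50570 + 54666 + 65408 + 33509 = 204153
Step 2: Fold carry: (7545 + 3) = 7548
One's complement = ~7548 & 0xFFFF = 57987

57987


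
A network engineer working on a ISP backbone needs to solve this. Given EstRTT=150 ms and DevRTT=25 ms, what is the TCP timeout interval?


Given: EstRTT = 150 ms, DevRTT = 25 ms
Timeout = EstRTT + 4 * DevRTT
4 * DevRTT = 4 * 25 = 100
Timeout = 150 + 100 = 250 ms

250


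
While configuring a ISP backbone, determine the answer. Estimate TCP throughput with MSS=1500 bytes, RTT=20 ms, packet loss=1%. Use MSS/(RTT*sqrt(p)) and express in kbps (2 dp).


Given: MSS = 1500 bytes, RTT = 20 ms, loss = 1%
RTT in seconds = 20 / 1000 = 0.02
Loss rate = 1% = 0.01
sqrt(loss) = sqrt(0.01) = 0.1
Throughput (bytes/s) = 1500 / (0.02 * 0.1) = 750000.0000
Throughput (kbps) = 750000.0000 * 8 / 1000 = 6000.000000 -> 6000.00 kbps (2 dp)

6000.00


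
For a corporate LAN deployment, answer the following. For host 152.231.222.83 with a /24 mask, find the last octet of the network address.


Given: IP = 152.231.222.83, prefix = /24
Subnet mask = 255.255.255.0
Last octet of IP: 83
Last octet of mask: 0
Network last octet = 83 AND 0 = 0

0


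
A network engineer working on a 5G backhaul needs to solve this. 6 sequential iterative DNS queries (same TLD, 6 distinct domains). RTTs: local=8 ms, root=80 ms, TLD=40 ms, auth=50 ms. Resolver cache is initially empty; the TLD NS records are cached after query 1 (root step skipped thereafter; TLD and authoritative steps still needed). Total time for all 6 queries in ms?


Lookup 1 (cold cache): local + root + TLD + auth = 8 + 80 + 40 + 50 = 178 ms
Lookups 2..6 (TLD NS cached -> skip root; new domain -> still ask TLD and auth): local + TLD + auth = 8 + 40 + 50 = 98 ms each
Remaining 5 lookups: 5 * 98 = 490 ms
Total = 178 + 490 = 668 ms

668


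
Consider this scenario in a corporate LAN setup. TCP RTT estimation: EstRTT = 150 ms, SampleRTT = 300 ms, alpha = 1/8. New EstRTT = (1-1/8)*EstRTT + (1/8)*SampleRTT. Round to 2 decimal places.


Given: EstRTT = 150 ms, SampleRTT = 300 ms, alpha = 1/8
New EstRTT = (1 - alpha) * EstRTT + alpha * SampleRTT
(7/8) * 150 = 131.25
(1/8) * 300 = 37.5
New EstRTT = 131.25 + 37.5 = 168.75 ms -> 168.75 ms (2 dp)

168.75


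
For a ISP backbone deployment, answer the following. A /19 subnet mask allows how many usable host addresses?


Given: subnet mask /19
Host bits = 32 - 19 = 13
Total addresses = 2^13 = 8192
Usable hosts = 8192 - 2 (network + broadcast) = 8190

8190


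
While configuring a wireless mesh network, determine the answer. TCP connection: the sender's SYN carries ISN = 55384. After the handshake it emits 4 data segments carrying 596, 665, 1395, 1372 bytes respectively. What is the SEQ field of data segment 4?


The SYN occupies sequence number ISN = 55384, so the first data byte is ISN + 1 = 55385.
SEQ of data segment i = (ISN + 1) + sum of payload sizes of segments 1..i-1.
Segment 1: SEQ = 55385, payload = 596 bytes
Segment 2: SEQ = 55981, payload = 665 bytes
Segment 3: SEQ = 56646, payload = 1395 bytes
Segment 4: SEQ = 58041, payload = 1372 bytes
SEQ of segment 4 = 55385 + 596 + 665 + 1395 = 58041

58041


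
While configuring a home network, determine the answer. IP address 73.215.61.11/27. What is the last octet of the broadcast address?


Given: IP = 73.215.61.11, prefix = /27
Host bits = 32 - 27 = 5
Network last octet = 11 AND mask = 0
Host part size = 2^5 - 1 = 31
Broadcast last octet = 0 OR 31 = 31

31


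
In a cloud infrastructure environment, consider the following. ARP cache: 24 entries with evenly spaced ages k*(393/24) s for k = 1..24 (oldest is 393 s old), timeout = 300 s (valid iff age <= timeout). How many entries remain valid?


Ages are k * 393/24 s for k = 1..24 (spacing = 16.3750 s).
Entry k is valid iff k * 393/24 <= 300 iff k <= 24 * 300 / 393 = 18.3206
n_valid = floor(18.3206) = 18
(n_stale = 24 - 18 = 6)

18


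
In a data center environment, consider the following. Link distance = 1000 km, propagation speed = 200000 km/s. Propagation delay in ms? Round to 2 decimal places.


Given: distance = 1000 km, speed = 200000 km/s
Delay = distance / speed = 1000 / 200000 seconds
Delay in ms = 1000 * 1000 / 200000
Delay = 5.0000 ms
Rounded to 2 dp = 5.00 ms

5.00


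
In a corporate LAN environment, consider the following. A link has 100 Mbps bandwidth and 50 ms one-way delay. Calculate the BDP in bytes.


Given: bandwidth = 100 Mbps, delay = 50 ms
BDP in bits = 100 * 10^6 * 50 / 1000
BDP in bits = 5000000
BDP in bytes = 5000000 / 8 = 625000

625000


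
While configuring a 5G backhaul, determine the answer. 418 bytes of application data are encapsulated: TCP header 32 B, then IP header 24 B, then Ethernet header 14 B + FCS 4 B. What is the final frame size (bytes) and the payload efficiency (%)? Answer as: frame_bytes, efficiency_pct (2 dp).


TCP segment = 418 + 32 = 450 B
IP packet = 450 + 24 = 474 B
Ethernet frame = 474 + 14 + 4 = 492 B
Efficiency = app / frame = 418 / 492 = 0.849593 = 84.9593% -> 84.96% (2 dp)

492, 84.96


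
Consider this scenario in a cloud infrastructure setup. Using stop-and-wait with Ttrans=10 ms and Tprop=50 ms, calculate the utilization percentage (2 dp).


Given: Ttrans = 10 ms, Tprop = 50 ms
RTT = 2 * Tprop = 2 * 50 = 100 ms
U = Ttrans / (Ttrans + RTT)
U = 10 / (10 + 100)
U = 10 / 110 = 0.090909
U% = 9.09%

9.09


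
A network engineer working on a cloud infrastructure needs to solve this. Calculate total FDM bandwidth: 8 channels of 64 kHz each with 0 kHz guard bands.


Given: 8 channels, 64 kHz each, guard = 0 kHz
Channel bandwidth = 8 * 64 = 512 kHz
Guard bands = 7 gaps * 0 kHz = 0 kHz
Total = 512 + 0 = 512 kHz

512


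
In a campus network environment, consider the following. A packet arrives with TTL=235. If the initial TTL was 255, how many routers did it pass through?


Given: initial TTL = 255, received TTL = 235
Hops = initial TTL - received TTL
Hops = 255 - 235 = 20

20


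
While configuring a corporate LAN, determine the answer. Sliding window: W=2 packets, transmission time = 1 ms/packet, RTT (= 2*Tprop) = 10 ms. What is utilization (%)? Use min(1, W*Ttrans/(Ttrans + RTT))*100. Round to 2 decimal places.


Given: W = 2, Ttrans = 1 ms, RTT = 10 ms (= 2 * Tprop, Tprop = 5 ms)
Cycle time = Ttrans + RTT = 1 + 10 = 11 ms (first packet sent until its ACK returns)
W * Ttrans = 2 * 1 = 2 ms of sending per cycle
W * Ttrans / (Ttrans + RTT) = 2 / 11 = 0.181818
U = min(1, 0.181818) = 0.181818
U% = 18.18%

18.18


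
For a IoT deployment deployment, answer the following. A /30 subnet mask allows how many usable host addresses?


Given: subnet mask /30
Host bits = 32 - 30 = 2
Total addresses = 2^2 = 4
Usable hosts = 4 - 2 (network + broadcast) = 2

2


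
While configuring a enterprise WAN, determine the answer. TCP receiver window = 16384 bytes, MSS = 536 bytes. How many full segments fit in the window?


Given: RWND = 16384 bytes, MSS = 536 bytes
Full segments = floor(RWND / MSS)
Full segments = floor(16384 / 536)
Full segments = floor(30.5672) = 30

30


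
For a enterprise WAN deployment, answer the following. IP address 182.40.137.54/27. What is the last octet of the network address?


Given: IP = 182.40.137.54, prefix = /27
Subnet mask = 255.255.255.224
Last octet of IP: 54
Last octet of mask: 224
Network last octet = 54 AND 224 = 32

32


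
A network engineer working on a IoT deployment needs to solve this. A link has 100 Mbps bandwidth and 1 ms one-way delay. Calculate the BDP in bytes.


Given: bandwidth = 100 Mbps, delay = 1 ms
BDP in bits = 100 * 10^6 * 1 / 1000
BDP in bits = 100000
BDP in bytes = 100000 / 8 = 12500

12500


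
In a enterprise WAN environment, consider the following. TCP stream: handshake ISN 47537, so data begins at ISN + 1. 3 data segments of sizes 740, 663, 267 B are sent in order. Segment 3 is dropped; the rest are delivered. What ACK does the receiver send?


SYN uses sequence number 47537; first data byte = ISN + 1 = 47538.
Segment 1: SEQ = 47538, len = 740 B, covers [47538, 48277]
Segment 2: SEQ = 48278, len = 663 B, covers [48278, 48940]
Segment 3: SEQ = 48941, len = 267 B, covers [48941, 49207] [LOST]
In-order data received: bytes [47538, 48940] (segments 1..2).
Segment 3 missing -> gap begins at byte 48941.
Cumulative ACK = next expected in-order byte = 47538 + 740 + 663 = 48941

48941


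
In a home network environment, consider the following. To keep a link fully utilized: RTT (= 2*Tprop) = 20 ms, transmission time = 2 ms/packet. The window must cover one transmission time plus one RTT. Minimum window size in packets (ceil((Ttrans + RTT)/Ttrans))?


Given: Ttrans = 2 ms, RTT = 20 ms (= 2 * Tprop, Tprop = 10 ms)
Time until first ACK returns = Ttrans + RTT = 2 + 20 = 22 ms
Need W * Ttrans >= Ttrans + RTT  ->  W >= (Ttrans + RTT) / Ttrans
(Ttrans + RTT) / Ttrans = 22 / 2 = 11
W_min = ceil(11) = 11

11


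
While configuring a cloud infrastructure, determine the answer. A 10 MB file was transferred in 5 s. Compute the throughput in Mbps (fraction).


Given: file = 10 MB, time = 5 s
File in Mb = 10 * 8 = 80 Mb
Throughput = 80 / 5 Mbps
Throughput = 16 Mbps

16


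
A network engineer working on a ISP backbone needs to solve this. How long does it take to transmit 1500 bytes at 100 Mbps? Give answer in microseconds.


Given: packet = 1500 bytes, bandwidth = 100 Mbps
Packet in bits = 1500 * 8 = 12000 bits
Bandwidth = 100 * 10^6 = 100000000 bps
Time = 12000 / 100000000 seconds
Time in us = 12000 * 10^6 / 100000000 = 120

120


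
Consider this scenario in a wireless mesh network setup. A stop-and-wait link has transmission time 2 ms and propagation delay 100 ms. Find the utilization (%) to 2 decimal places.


Given: Ttrans = 2 ms, Tprop = 100 ms
RTT = 2 * Tprop = 2 * 100 = 200 ms
U = Ttrans / (Ttrans + RTT)
U = 2 / (2 + 200)
U = 2 / 202 = 0.009901
U% = 0.99%

0.99


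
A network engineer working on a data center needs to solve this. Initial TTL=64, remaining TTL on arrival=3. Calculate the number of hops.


Given: initial TTL = 64, received TTL = 3
Hops = initial TTL - received TTL
Hops = 64 - 3 = 61

61


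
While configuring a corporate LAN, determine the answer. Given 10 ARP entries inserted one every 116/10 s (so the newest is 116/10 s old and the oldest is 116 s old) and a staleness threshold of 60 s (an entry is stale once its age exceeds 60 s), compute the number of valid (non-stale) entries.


Ages are k * 116/10 s for k = 1..10 (spacing = 11.6000 s).
Entry k is valid iff k * 116/10 <= 60 iff k <= 10 * 60 / 116 = 5.1724
n_valid = floor(5.1724) = 5
(n_stale = 10 - 5 = 5)

5


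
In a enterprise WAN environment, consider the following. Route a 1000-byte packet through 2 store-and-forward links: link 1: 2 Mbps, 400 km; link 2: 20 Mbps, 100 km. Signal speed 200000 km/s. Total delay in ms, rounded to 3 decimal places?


Packet = 1000 bytes = 8000 bits. Store-and-forward: sum (t_trans + t_prop) per link.
Link 1: t_trans = 8000/(2*10^6) s = 4.0000 ms; t_prop = 400/200000 s = 2.0000 ms; subtotal = 6.0000 ms
Link 2: t_trans = 8000/(20*10^6) s = 0.4000 ms; t_prop = 100/200000 s = 0.5000 ms; subtotal = 0.9000 ms
End-to-end = 6.0000 + 0.9000 = 6.9000 ms -> 6.900 ms (3 dp)

6.900


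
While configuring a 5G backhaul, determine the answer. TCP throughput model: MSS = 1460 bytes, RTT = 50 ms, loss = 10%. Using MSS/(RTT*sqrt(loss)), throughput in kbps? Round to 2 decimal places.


Given: MSS = 1460 bytes, RTT = 50 ms, loss = 10%
RTT in seconds = 50 / 1000 = 0.05
Loss rate = 10% = 0.1
sqrt(loss) = sqrt(0.1) = 0.316227766017
Throughput (bytes/s) = 1460 / (0.05 * 0.316227766017) = 92338.5077
Throughput (kbps) = 92338.5077 * 8 / 1000 = 738.708061 -> 738.71 kbps (2 dp)

738.71


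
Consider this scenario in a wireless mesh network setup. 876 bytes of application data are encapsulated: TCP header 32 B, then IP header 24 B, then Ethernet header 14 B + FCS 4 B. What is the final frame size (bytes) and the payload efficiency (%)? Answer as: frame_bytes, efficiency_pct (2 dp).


TCP segment = 876 + 32 = 908 B
IP packet = 908 + 24 = 932 B
Ethernet frame = 932 + 14 + 4 = 950 B
Efficiency = app / frame = 876 / 950 = 0.922105 = 92.2105% -> 92.21% (2 dp)

950, 92.21


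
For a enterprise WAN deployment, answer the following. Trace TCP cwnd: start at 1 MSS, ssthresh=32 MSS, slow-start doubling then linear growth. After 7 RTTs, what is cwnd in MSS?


RTT 0: cwnd = 1 MSS (initial)
RTT 1: cwnd = 2 MSS (slow start, doubled)
RTT 2: cwnd = 4 MSS (slow start, doubled)
RTT 3: cwnd = 8 MSS (slow start, doubled)
RTT 4: cwnd = 16 MSS (slow start, doubled)
RTT 5: cwnd = 32 MSS (slow start, doubled)
RTT 6: cwnd = 33 MSS (congestion avoidance, +1)
RTT 7: cwnd = 34 MSS (congestion avoidance, +1)

34


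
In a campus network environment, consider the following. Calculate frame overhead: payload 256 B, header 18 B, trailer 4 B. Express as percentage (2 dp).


Given: payload = 256 B, header = 18 B, trailer = 4 B
Overhead bytes = header + trailer = 18 + 4 = 22
Total frame = payload + overhead = 256 + 22 = 278
Overhead % = 22 / 278 * 100 = 7.9137% -> 7.91% (2 dp)

7.91


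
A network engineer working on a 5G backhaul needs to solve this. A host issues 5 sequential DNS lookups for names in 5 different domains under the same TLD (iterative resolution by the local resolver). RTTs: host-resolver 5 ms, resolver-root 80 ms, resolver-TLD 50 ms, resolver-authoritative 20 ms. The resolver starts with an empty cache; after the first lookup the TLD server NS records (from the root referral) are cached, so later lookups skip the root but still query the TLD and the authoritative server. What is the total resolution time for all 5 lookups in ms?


Lookup 1 (cold cache): local + root + TLD + auth = 5 + 80 + 50 + 20 = 155 ms
Lookups 2..5 (TLD NS cached -> skip root; new domain -> still ask TLD and auth): local + TLD + auth = 5 + 50 + 20 = 75 ms each
Remaining 4 lookups: 4 * 75 = 300 ms
Total = 155 + 300 = 455 ms

455


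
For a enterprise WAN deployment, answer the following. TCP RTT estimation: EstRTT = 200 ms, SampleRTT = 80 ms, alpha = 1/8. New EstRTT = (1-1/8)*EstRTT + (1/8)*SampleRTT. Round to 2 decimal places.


Given: EstRTT = 200 ms, SampleRTT = 80 ms, alpha = 1/8
New EstRTT = (1 - alpha) * EstRTT + alpha * SampleRTT
(7/8) * 200 = 175
(1/8) * 80 = 10
New EstRTT = 175 + 10 = 185 ms -> 185.00 ms (2 dp)

185.00


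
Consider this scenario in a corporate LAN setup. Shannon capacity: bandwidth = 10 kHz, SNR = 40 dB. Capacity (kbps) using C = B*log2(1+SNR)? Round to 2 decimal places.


Given: B = 10 kHz, SNR = 40 dB
SNR linear = 10^(40/10) = 10000
1 + SNR = 10001
log2(10001) = 13.2878566418
C = 10 * 1000 * 13.2878566418 = 132878.5664 bps
C = 132.878566 kbps -> 132.88 kbps (2 dp)

132.88


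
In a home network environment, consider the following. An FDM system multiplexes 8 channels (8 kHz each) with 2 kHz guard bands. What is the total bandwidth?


Given: 8 channels, 8 kHz each, guard = 2 kHz
Channel bandwidth = 8 * 8 = 64 kHz
Guard bands = 7 gaps * 2 kHz = 14 kHz
Total = 64 + 14 = 78 kHz

78


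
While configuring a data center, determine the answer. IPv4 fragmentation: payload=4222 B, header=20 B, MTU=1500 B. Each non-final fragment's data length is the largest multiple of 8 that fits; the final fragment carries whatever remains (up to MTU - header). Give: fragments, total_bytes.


Max data per non-final fragment = floor((MTU - header)/8)*8 = floor((1500 - 20)/8)*8 = floor(1480/8)*8 = 1480 B
Final fragment needs no 8-byte alignment: it can carry up to MTU - header = 1480 B
Non-final fragments needed = ceil((payload - 1480) / 1480) = ceil(2742/1480) = ceil(1.8527) = 2
Number of fragments = 2 + 1 = 3
Fragment sizes (data): 2 * 1480 B + 1262 B (last, 1262 <= 1480 OK)
Total bytes sent = payload + n_frags * header = 4222 + 3*20 = 4222 + 60 = 4282 B

3, 4282


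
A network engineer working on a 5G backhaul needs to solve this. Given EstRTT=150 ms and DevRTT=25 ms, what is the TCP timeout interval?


Given: EstRTT = 150 ms, DevRTT = 25 ms
Timeout = EstRTT + 4 * DevRTT
4 * DevRTT = 4 * 25 = 100
Timeout = 150 + 100 = 250 ms

250


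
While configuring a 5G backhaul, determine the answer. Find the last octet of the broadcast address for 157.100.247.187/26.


Given: IP = 157.100.247.187, prefix = /26
Host bits = 32 - 26 = 6
Network last octet = 187 AND mask = 128
Host part size = 2^6 - 1 = 63
Broadcast last octet = 128 OR 63 = 191

191


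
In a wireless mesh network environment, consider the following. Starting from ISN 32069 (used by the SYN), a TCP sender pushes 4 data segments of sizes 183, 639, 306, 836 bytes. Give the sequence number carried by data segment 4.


The SYN occupies sequence number ISN = 32069, so the first data byte is ISN + 1 = 32070.
SEQ of data segment i = (ISN + 1) + sum of payload sizes of segments 1..i-1.
Segment 1: SEQ = 32070, payload = 183 bytes
Segment 2: SEQ = 32253, payload = 639 bytes
Segment 3: SEQ = 32892, payload = 306 bytes
Segment 4: SEQ = 33198, payload = 836 bytes
SEQ of segment 4 = 32070 + 183 + 639 + 306 = 33198

33198


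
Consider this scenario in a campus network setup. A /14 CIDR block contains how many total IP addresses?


Given: CIDR prefix /14
Host bits = 32 - 14 = 18
Total addresses = 2^18 = 262144

262144


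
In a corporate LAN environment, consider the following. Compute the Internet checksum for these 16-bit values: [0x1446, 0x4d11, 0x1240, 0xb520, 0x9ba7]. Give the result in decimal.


Given words: [0x1446, 0x4d11, 0x1240, 0xb520, 0x9ba7]
Step 1: Sum all words
Raw sum = 5190 + 19729 + 4672 + 46368 + 39847 = 115806
Step 2: Fold carry: (50270 + 1) = 50271
One's complement = ~50271 & 0xFFFF = 15264

15264


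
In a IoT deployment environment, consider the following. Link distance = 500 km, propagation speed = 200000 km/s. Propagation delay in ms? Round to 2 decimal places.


Given: distance = 500 km, speed = 200000 km/s
Delay = distance / speed = 500 / 200000 seconds
Delay in ms = 500 * 1000 / 200000
Delay = 2.5000 ms
Rounded to 2 dp = 2.50 ms

2.50


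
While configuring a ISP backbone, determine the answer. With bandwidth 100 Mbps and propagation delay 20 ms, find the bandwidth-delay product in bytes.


Given: bandwidth = 100 Mbps, delay = 20 ms
BDP in bits = 100 * 10^6 * 20 / 1000
BDP in bits = 2000000
BDP in bytes = 2000000 / 8 = 250000

250000


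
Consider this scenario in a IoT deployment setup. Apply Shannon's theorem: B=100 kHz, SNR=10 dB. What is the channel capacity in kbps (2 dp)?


Given: B = 100 kHz, SNR = 10 dB
SNR linear = 10^(10/10) = 10
1 + SNR = 11
log2(11) = 3.4594316186
C = 100 * 1000 * 3.4594316186 = 345943.1619 bps
C = 345.943162 kbps -> 345.94 kbps (2 dp)

345.94


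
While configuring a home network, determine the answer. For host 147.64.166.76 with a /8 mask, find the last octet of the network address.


Given: IP = 147.64.166.76, prefix = /8
Subnet mask = 255.0.0.0
Last octet of IP: 76
Last octet of mask: 0
Network last octet = 76 AND 0 = 0

0


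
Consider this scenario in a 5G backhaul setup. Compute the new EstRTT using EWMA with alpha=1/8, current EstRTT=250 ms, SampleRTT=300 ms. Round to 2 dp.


Given: EstRTT = 250 ms, SampleRTT = 300 ms, alpha = 1/8
New EstRTT = (1 - alpha) * EstRTT + alpha * SampleRTT
(7/8) * 250 = 218.75
(1/8) * 300 = 37.5
New EstRTT = 218.75 + 37.5 = 256.25 ms -> 256.25 ms (2 dp)

256.25


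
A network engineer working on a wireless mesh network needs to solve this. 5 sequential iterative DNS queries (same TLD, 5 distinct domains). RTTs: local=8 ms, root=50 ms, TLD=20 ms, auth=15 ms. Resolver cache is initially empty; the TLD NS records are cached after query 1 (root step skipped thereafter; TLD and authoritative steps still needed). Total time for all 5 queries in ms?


Lookup 1 (cold cache): local + root + TLD + auth = 8 + 50 + 20 + 15 = 93 ms
Lookups 2..5 (TLD NS cached -> skip root; new domain -> still ask TLD and auth): local + TLD + auth = 8 + 20 + 15 = 43 ms each
Remaining 4 lookups: 4 * 43 = 172 ms
Total = 93 + 172 = 265 ms

265


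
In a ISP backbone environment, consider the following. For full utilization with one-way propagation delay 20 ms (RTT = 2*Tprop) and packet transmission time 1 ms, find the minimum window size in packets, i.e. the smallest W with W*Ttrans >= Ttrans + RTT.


Given: Ttrans = 1 ms, RTT = 40 ms (= 2 * Tprop, Tprop = 20 ms)
Time until first ACK returns = Ttrans + RTT = 1 + 40 = 41 ms
Need W * Ttrans >= Ttrans + RTT  ->  W >= (Ttrans + RTT) / Ttrans
(Ttrans + RTT) / Ttrans = 41 / 1 = 41
W_min = ceil(41) = 41

41
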